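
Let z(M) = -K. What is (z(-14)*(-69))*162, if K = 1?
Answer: 11178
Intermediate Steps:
z(M) = -1 (z(M) = -1*1 = -1)
(z(-14)*(-69))*162 = -1*(-69)*162 = 69*162 = 11178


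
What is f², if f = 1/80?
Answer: 1/6400 ≈ 0.00015625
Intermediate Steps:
f = 1/80 ≈ 0.012500
f² = (1/80)² = 1/6400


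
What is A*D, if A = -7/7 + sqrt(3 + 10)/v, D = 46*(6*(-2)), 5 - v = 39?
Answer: 552 + 276*sqrt(13)/17 ≈ 610.54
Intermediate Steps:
v = -34 (v = 5 - 1*39 = 5 - 39 = -34)
D = -552 (D = 46*(-12) = -552)
A = -1 - sqrt(13)/34 (A = -7/7 + sqrt(3 + 10)/(-34) = -7*1/7 + sqrt(13)*(-1/34) = -1 - sqrt(13)/34 ≈ -1.1060)
A*D = (-1 - sqrt(13)/34)*(-552) = 552 + 276*sqrt(13)/17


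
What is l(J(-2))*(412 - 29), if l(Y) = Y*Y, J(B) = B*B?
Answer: 6128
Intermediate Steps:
J(B) = B²
l(Y) = Y²
l(J(-2))*(412 - 29) = ((-2)²)²*(412 - 29) = 4²*383 = 16*383 = 6128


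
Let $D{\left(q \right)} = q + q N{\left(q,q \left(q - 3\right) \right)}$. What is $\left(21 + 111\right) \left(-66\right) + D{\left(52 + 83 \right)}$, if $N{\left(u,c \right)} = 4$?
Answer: $-8037$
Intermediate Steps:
$D{\left(q \right)} = 5 q$ ($D{\left(q \right)} = q + q 4 = q + 4 q = 5 q$)
$\left(21 + 111\right) \left(-66\right) + D{\left(52 + 83 \right)} = \left(21 + 111\right) \left(-66\right) + 5 \left(52 + 83\right) = 132 \left(-66\right) + 5 \cdot 135 = -8712 + 675 = -8037$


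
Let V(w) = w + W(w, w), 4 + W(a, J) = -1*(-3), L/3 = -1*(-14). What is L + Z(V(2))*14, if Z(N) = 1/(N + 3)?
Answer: 91/2 ≈ 45.500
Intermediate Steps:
L = 42 (L = 3*(-1*(-14)) = 3*14 = 42)
W(a, J) = -1 (W(a, J) = -4 - 1*(-3) = -4 + 3 = -1)
V(w) = -1 + w (V(w) = w - 1 = -1 + w)
Z(N) = 1/(3 + N)
L + Z(V(2))*14 = 42 + 14/(3 + (-1 + 2)) = 42 + 14/(3 + 1) = 42 + 14/4 = 42 + (¼)*14 = 42 + 7/2 = 91/2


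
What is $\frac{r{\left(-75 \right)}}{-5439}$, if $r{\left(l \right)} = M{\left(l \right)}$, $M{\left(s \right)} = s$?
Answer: $\frac{25}{1813} \approx 0.013789$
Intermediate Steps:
$r{\left(l \right)} = l$
$\frac{r{\left(-75 \right)}}{-5439} = - \frac{75}{-5439} = \left(-75\right) \left(- \frac{1}{5439}\right) = \frac{25}{1813}$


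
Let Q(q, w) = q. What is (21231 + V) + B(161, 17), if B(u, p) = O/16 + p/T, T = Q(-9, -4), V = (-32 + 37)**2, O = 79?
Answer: 3061303/144 ≈ 21259.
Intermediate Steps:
V = 25 (V = 5**2 = 25)
T = -9
B(u, p) = 79/16 - p/9 (B(u, p) = 79/16 + p/(-9) = 79*(1/16) + p*(-1/9) = 79/16 - p/9)
(21231 + V) + B(161, 17) = (21231 + 25) + (79/16 - 1/9*17) = 21256 + (79/16 - 17/9) = 21256 + 439/144 = 3061303/144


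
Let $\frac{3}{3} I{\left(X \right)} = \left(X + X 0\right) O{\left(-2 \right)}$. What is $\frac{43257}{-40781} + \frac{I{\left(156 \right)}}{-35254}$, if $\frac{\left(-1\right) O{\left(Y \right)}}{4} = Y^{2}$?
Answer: $- \frac{711596451}{718846687} \approx -0.98991$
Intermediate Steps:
$O{\left(Y \right)} = - 4 Y^{2}$
$I{\left(X \right)} = - 16 X$ ($I{\left(X \right)} = \left(X + X 0\right) \left(- 4 \left(-2\right)^{2}\right) = \left(X + 0\right) \left(\left(-4\right) 4\right) = X \left(-16\right) = - 16 X$)
$\frac{43257}{-40781} + \frac{I{\left(156 \right)}}{-35254} = \frac{43257}{-40781} + \frac{\left(-16\right) 156}{-35254} = 43257 \left(- \frac{1}{40781}\right) - - \frac{1248}{17627} = - \frac{43257}{40781} + \frac{1248}{17627} = - \frac{711596451}{718846687}$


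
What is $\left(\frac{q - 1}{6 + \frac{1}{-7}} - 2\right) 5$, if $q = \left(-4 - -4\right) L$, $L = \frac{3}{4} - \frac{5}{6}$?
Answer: $- \frac{445}{41} \approx -10.854$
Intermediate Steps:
$L = - \frac{1}{12}$ ($L = 3 \cdot \frac{1}{4} - \frac{5}{6} = \frac{3}{4} - \frac{5}{6} = - \frac{1}{12} \approx -0.083333$)
$q = 0$ ($q = \left(-4 - -4\right) \left(- \frac{1}{12}\right) = \left(-4 + 4\right) \left(- \frac{1}{12}\right) = 0 \left(- \frac{1}{12}\right) = 0$)
$\left(\frac{q - 1}{6 + \frac{1}{-7}} - 2\right) 5 = \left(\frac{0 - 1}{6 + \frac{1}{-7}} - 2\right) 5 = \left(- \frac{1}{6 - \frac{1}{7}} - 2\right) 5 = \left(- \frac{1}{\frac{41}{7}} - 2\right) 5 = \left(\left(-1\right) \frac{7}{41} - 2\right) 5 = \left(- \frac{7}{41} - 2\right) 5 = \left(- \frac{89}{41}\right) 5 = - \frac{445}{41}$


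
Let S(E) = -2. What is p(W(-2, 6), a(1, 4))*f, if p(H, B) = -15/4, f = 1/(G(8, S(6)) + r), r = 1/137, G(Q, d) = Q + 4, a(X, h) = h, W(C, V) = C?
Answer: -411/1316 ≈ -0.31231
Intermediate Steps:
G(Q, d) = 4 + Q
r = 1/137 ≈ 0.0072993
f = 137/1645 (f = 1/((4 + 8) + 1/137) = 1/(12 + 1/137) = 1/(1645/137) = 137/1645 ≈ 0.083283)
p(H, B) = -15/4 (p(H, B) = -15*1/4 = -15/4)
p(W(-2, 6), a(1, 4))*f = -15/4*137/1645 = -411/1316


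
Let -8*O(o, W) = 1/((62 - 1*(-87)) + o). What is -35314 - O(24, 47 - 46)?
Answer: -48874575/1384 ≈ -35314.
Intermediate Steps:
O(o, W) = -1/(8*(149 + o)) (O(o, W) = -1/(8*((62 - 1*(-87)) + o)) = -1/(8*((62 + 87) + o)) = -1/(8*(149 + o)))
-35314 - O(24, 47 - 46) = -35314 - (-1)/(1192 + 8*24) = -35314 - (-1)/(1192 + 192) = -35314 - (-1)/1384 = -35314 - 1*(-1/1384) = -35314 + 1/1384 = -48874575/1384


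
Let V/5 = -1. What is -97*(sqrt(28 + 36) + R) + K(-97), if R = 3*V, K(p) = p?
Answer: 582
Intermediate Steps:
V = -5 (V = 5*(-1) = -5)
R = -15 (R = 3*(-5) = -15)
-97*(sqrt(28 + 36) + R) + K(-97) = -97*(sqrt(28 + 36) - 15) - 97 = -97*(sqrt(64) - 15) - 97 = -97*(8 - 15) - 97 = -97*(-7) - 97 = 679 - 97 = 582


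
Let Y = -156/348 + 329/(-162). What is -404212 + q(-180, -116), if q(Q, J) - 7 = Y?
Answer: -1898966737/4698 ≈ -4.0421e+5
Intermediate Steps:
Y = -11647/4698 (Y = -156*1/348 + 329*(-1/162) = -13/29 - 329/162 = -11647/4698 ≈ -2.4791)
q(Q, J) = 21239/4698 (q(Q, J) = 7 - 11647/4698 = 21239/4698)
-404212 + q(-180, -116) = -404212 + 21239/4698 = -1898966737/4698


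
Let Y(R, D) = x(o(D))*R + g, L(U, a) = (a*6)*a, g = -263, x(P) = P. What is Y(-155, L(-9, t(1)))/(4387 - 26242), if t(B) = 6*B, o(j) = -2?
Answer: -1/465 ≈ -0.0021505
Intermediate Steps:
L(U, a) = 6*a² (L(U, a) = (6*a)*a = 6*a²)
Y(R, D) = -263 - 2*R (Y(R, D) = -2*R - 263 = -263 - 2*R)
Y(-155, L(-9, t(1)))/(4387 - 26242) = (-263 - 2*(-155))/(4387 - 26242) = (-263 + 310)/(-21855) = 47*(-1/21855) = -1/465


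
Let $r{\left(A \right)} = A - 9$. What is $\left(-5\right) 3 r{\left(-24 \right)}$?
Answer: $495$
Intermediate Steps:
$r{\left(A \right)} = -9 + A$
$\left(-5\right) 3 r{\left(-24 \right)} = \left(-5\right) 3 \left(-9 - 24\right) = \left(-15\right) \left(-33\right) = 495$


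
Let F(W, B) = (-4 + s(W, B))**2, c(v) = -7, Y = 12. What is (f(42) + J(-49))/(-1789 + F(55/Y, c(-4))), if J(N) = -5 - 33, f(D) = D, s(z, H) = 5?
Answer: -1/447 ≈ -0.0022371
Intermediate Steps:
J(N) = -38
F(W, B) = 1 (F(W, B) = (-4 + 5)**2 = 1**2 = 1)
(f(42) + J(-49))/(-1789 + F(55/Y, c(-4))) = (42 - 38)/(-1789 + 1) = 4/(-1788) = 4*(-1/1788) = -1/447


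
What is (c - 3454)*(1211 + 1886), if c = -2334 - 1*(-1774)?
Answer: -12431358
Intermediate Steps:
c = -560 (c = -2334 + 1774 = -560)
(c - 3454)*(1211 + 1886) = (-560 - 3454)*(1211 + 1886) = -4014*3097 = -12431358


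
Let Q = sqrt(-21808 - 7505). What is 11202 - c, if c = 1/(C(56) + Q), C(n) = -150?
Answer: 193469792/17271 + I*sqrt(3257)/17271 ≈ 11202.0 + 0.0033044*I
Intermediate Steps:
Q = 3*I*sqrt(3257) (Q = sqrt(-29313) = 3*I*sqrt(3257) ≈ 171.21*I)
c = 1/(-150 + 3*I*sqrt(3257)) ≈ -0.002895 - 0.0033044*I
11202 - c = 11202 - (-50/17271 - I*sqrt(3257)/17271) = 11202 + (50/17271 + I*sqrt(3257)/17271) = 193469792/17271 + I*sqrt(3257)/17271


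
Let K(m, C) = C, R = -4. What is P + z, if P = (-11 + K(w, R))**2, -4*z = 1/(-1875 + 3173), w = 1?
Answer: 1168199/5192 ≈ 225.00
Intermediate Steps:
z = -1/5192 (z = -1/(4*(-1875 + 3173)) = -1/4/1298 = -1/4*1/1298 = -1/5192 ≈ -0.00019260)
P = 225 (P = (-11 - 4)**2 = (-15)**2 = 225)
P + z = 225 - 1/5192 = 1168199/5192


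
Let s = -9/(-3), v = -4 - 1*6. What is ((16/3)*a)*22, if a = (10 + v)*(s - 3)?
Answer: 0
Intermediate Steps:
v = -10 (v = -4 - 6 = -10)
s = 3 (s = -9*(-⅓) = 3)
a = 0 (a = (10 - 10)*(3 - 3) = 0*0 = 0)
((16/3)*a)*22 = ((16/3)*0)*22 = 0*22 = 0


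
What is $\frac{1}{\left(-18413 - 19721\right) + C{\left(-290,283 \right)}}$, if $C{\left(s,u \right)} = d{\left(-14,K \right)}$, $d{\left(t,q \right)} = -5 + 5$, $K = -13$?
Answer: $- \frac{1}{38134} \approx -2.6223 \cdot 10^{-5}$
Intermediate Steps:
$d{\left(t,q \right)} = 0$
$C{\left(s,u \right)} = 0$
$\frac{1}{\left(-18413 - 19721\right) + C{\left(-290,283 \right)}} = \frac{1}{\left(-18413 - 19721\right) + 0} = \frac{1}{-38134 + 0} = \frac{1}{-38134} = - \frac{1}{38134}$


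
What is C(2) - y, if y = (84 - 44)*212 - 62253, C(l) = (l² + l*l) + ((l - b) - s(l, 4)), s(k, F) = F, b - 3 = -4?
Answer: 53780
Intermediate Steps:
b = -1 (b = 3 - 4 = -1)
C(l) = -3 + l + 2*l² (C(l) = (l² + l*l) + ((l - 1*(-1)) - 1*4) = (l² + l²) + ((l + 1) - 4) = 2*l² + ((1 + l) - 4) = 2*l² + (-3 + l) = -3 + l + 2*l²)
y = -53773 (y = 40*212 - 62253 = 8480 - 62253 = -53773)
C(2) - y = (-3 + 2 + 2*2²) - 1*(-53773) = (-3 + 2 + 2*4) + 53773 = (-3 + 2 + 8) + 53773 = 7 + 53773 = 53780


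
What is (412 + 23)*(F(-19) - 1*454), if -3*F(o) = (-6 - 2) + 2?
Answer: -196620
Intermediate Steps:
F(o) = 2 (F(o) = -((-6 - 2) + 2)/3 = -(-8 + 2)/3 = -⅓*(-6) = 2)
(412 + 23)*(F(-19) - 1*454) = (412 + 23)*(2 - 1*454) = 435*(2 - 454) = 435*(-452) = -196620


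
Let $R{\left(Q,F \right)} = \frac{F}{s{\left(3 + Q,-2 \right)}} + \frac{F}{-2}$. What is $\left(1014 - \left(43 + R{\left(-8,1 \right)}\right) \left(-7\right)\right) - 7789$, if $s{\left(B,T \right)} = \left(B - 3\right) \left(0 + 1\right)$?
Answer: $- \frac{51827}{8} \approx -6478.4$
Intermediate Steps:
$s{\left(B,T \right)} = -3 + B$ ($s{\left(B,T \right)} = \left(-3 + B\right) 1 = -3 + B$)
$R{\left(Q,F \right)} = - \frac{F}{2} + \frac{F}{Q}$ ($R{\left(Q,F \right)} = \frac{F}{-3 + \left(3 + Q\right)} + \frac{F}{-2} = \frac{F}{Q} + F \left(- \frac{1}{2}\right) = \frac{F}{Q} - \frac{F}{2} = - \frac{F}{2} + \frac{F}{Q}$)
$\left(1014 - \left(43 + R{\left(-8,1 \right)}\right) \left(-7\right)\right) - 7789 = \left(1014 - \left(43 + \left(\left(- \frac{1}{2}\right) 1 + 1 \frac{1}{-8}\right)\right) \left(-7\right)\right) - 7789 = \left(1014 - \left(43 + \left(- \frac{1}{2} + 1 \left(- \frac{1}{8}\right)\right)\right) \left(-7\right)\right) - 7789 = \left(1014 - \left(43 - \frac{5}{8}\right) \left(-7\right)\right) - 7789 = \left(1014 - \frac{339}{8} \left(-7\right)\right) - 7789 = \left(1014 - - \frac{2373}{8}\right) - 7789 = \left(1014 + \frac{2373}{8}\right) - 7789 = \frac{10485}{8} - 7789 = - \frac{51827}{8}$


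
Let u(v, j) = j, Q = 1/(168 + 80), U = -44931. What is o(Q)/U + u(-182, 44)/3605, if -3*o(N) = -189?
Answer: 583283/53992085 ≈ 0.010803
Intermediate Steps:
Q = 1/248 ≈ 0.0040323
o(N) = 63 (o(N) = -⅓*(-189) = 63)
o(Q)/U + u(-182, 44)/3605 = 63/(-44931) + 44/3605 = 63*(-1/44931) + 44*(1/3605) = -21/14977 + 44/3605 = 583283/53992085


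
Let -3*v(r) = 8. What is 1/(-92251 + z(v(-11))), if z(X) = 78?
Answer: -1/92173 ≈ -1.0849e-5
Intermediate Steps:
v(r) = -8/3 (v(r) = -1/3*8 = -8/3)
1/(-92251 + z(v(-11))) = 1/(-92251 + 78) = 1/(-92173) = -1/92173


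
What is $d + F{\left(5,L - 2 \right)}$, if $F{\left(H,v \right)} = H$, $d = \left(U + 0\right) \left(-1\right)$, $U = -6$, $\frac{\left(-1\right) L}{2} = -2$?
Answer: $11$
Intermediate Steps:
$L = 4$ ($L = \left(-2\right) \left(-2\right) = 4$)
$d = 6$ ($d = \left(-6 + 0\right) \left(-1\right) = \left(-6\right) \left(-1\right) = 6$)
$d + F{\left(5,L - 2 \right)} = 6 + 5 = 11$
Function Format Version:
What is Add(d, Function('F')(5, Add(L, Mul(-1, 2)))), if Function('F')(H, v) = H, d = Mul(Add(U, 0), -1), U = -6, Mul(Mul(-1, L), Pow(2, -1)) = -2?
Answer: 11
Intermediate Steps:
L = 4 (L = Mul(-2, -2) = 4)
d = 6 (d = Mul(Add(-6, 0), -1) = Mul(-6, -1) = 6)
Add(d, Function('F')(5, Add(L, Mul(-1, 2)))) = Add(6, 5) = 11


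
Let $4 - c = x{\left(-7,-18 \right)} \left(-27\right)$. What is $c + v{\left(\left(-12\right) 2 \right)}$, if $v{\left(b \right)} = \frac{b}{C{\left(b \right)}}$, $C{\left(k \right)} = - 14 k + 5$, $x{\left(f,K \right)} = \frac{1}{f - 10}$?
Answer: $\frac{13573}{5797} \approx 2.3414$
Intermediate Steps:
$x{\left(f,K \right)} = \frac{1}{-10 + f}$
$C{\left(k \right)} = 5 - 14 k$
$c = \frac{41}{17}$ ($c = 4 - \frac{1}{-10 - 7} \left(-27\right) = 4 - \frac{1}{-17} \left(-27\right) = 4 - \left(- \frac{1}{17}\right) \left(-27\right) = 4 - \frac{27}{17} = \frac{41}{17} \approx 2.4118$)
$v{\left(b \right)} = \frac{b}{5 - 14 b}$
$c + v{\left(\left(-12\right) 2 \right)} = \frac{41}{17} - \frac{\left(-12\right) 2}{-5 + 14 \left(\left(-12\right) 2\right)} = \frac{41}{17} - - \frac{24}{-5 + 14 \left(-24\right)} = \frac{41}{17} - - \frac{24}{-5 - 336} = \frac{41}{17} - - \frac{24}{-341} = \frac{41}{17} - \left(-24\right) \left(- \frac{1}{341}\right) = \frac{41}{17} - \frac{24}{341} = \frac{13573}{5797}$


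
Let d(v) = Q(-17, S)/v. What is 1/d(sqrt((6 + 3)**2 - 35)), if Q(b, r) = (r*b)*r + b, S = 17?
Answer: -sqrt(46)/4930 ≈ -0.0013757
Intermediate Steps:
Q(b, r) = b + b*r**2 (Q(b, r) = (b*r)*r + b = b*r**2 + b = b + b*r**2)
d(v) = -4930/v (d(v) = (-17*(1 + 17**2))/v = (-17*(1 + 289))/v = (-17*290)/v = -4930/v)
1/d(sqrt((6 + 3)**2 - 35)) = 1/(-4930/sqrt((6 + 3)**2 - 35)) = 1/(-4930/sqrt(9**2 - 35)) = 1/(-4930/sqrt(81 - 35)) = 1/(-4930*sqrt(46)/46) = 1/(-2465*sqrt(46)/23) = -sqrt(46)/4930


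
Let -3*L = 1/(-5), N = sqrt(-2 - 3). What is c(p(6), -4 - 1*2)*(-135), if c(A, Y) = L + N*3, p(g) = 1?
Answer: -9 - 405*I*sqrt(5) ≈ -9.0 - 905.61*I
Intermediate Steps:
N = I*sqrt(5) (N = sqrt(-5) = I*sqrt(5) ≈ 2.2361*I)
L = 1/15 (L = -1/3/(-5) = -1/3*(-1/5) = 1/15 ≈ 0.066667)
c(A, Y) = 1/15 + 3*I*sqrt(5) (c(A, Y) = 1/15 + (I*sqrt(5))*3 = 1/15 + 3*I*sqrt(5))
c(p(6), -4 - 1*2)*(-135) = (1/15 + 3*I*sqrt(5))*(-135) = -9 - 405*I*sqrt(5)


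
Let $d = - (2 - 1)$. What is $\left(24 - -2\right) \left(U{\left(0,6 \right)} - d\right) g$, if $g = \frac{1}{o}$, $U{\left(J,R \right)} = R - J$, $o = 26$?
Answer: $7$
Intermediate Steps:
$d = -1$ ($d = \left(-1\right) 1 = -1$)
$g = \frac{1}{26} \approx 0.038462$
$\left(24 - -2\right) \left(U{\left(0,6 \right)} - d\right) g = \left(24 - -2\right) \left(\left(6 - 0\right) - -1\right) \frac{1}{26} = \left(24 + 2\right) \left(\left(6 + 0\right) + 1\right) \frac{1}{26} = 26 \left(6 + 1\right) \frac{1}{26} = 26 \cdot 7 \cdot \frac{1}{26} = 182 \cdot \frac{1}{26} = 7$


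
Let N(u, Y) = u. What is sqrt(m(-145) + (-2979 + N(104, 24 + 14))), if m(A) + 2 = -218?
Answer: I*sqrt(3095) ≈ 55.633*I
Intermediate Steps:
m(A) = -220 (m(A) = -2 - 218 = -220)
sqrt(m(-145) + (-2979 + N(104, 24 + 14))) = sqrt(-220 + (-2979 + 104)) = sqrt(-220 - 2875) = sqrt(-3095) = I*sqrt(3095)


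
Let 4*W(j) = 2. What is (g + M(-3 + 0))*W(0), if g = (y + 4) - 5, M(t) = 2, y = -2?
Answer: -½ ≈ -0.50000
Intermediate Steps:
W(j) = ½ (W(j) = (¼)*2 = ½)
g = -3 (g = (-2 + 4) - 5 = 2 - 5 = -3)
(g + M(-3 + 0))*W(0) = (-3 + 2)*(½) = -1*½ = -½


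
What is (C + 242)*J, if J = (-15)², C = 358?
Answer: 135000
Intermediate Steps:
J = 225
(C + 242)*J = (358 + 242)*225 = 600*225 = 135000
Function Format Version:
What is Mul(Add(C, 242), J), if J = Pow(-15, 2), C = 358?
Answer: 135000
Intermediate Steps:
J = 225
Mul(Add(C, 242), J) = Mul(Add(358, 242), 225) = Mul(600, 225) = 135000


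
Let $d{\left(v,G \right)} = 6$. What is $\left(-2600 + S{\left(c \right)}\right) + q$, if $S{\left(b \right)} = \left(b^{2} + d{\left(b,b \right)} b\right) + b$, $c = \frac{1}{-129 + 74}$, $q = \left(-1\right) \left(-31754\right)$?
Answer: $\frac{88190466}{3025} \approx 29154.0$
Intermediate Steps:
$q = 31754$
$c = - \frac{1}{55}$ ($c = \frac{1}{-55} = - \frac{1}{55} \approx -0.018182$)
$S{\left(b \right)} = b^{2} + 7 b$ ($S{\left(b \right)} = \left(b^{2} + 6 b\right) + b = b^{2} + 7 b$)
$\left(-2600 + S{\left(c \right)}\right) + q = \left(-2600 - \frac{7 - \frac{1}{55}}{55}\right) + 31754 = \left(-2600 - \frac{384}{3025}\right) + 31754 = - \frac{7865384}{3025} + 31754 = \frac{88190466}{3025}$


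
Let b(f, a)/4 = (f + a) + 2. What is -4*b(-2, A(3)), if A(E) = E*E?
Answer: -144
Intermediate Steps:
A(E) = E**2
b(f, a) = 8 + 4*a + 4*f (b(f, a) = 4*((f + a) + 2) = 4*((a + f) + 2) = 4*(2 + a + f) = 8 + 4*a + 4*f)
-4*b(-2, A(3)) = -4*(8 + 4*3**2 + 4*(-2)) = -4*(8 + 4*9 - 8) = -4*(8 + 36 - 8) = -4*36 = -144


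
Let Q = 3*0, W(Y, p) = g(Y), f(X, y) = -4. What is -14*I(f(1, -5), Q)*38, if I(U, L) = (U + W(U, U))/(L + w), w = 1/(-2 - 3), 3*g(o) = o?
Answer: -42560/3 ≈ -14187.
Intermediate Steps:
g(o) = o/3
W(Y, p) = Y/3
Q = 0
w = -1/5 (w = 1/(-5) = -1/5 ≈ -0.20000)
I(U, L) = 4*U/(3*(-1/5 + L)) (I(U, L) = (U + U/3)/(L - 1/5) = (4*U/3)/(-1/5 + L) = 4*U/(3*(-1/5 + L)))
-14*I(f(1, -5), Q)*38 = -280*(-4)/(3*(-1 + 5*0))*38 = -280*(-4)/(3*(-1 + 0))*38 = -280*(-4)/(3*(-1))*38 = -280*(-4)*(-1)/3*38 = -14*80/3*38 = -1120/3*38 = -42560/3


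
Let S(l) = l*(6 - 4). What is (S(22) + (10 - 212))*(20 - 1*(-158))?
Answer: -28124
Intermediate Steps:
S(l) = 2*l (S(l) = l*2 = 2*l)
(S(22) + (10 - 212))*(20 - 1*(-158)) = (2*22 + (10 - 212))*(20 - 1*(-158)) = (44 - 202)*(20 + 158) = -158*178 = -28124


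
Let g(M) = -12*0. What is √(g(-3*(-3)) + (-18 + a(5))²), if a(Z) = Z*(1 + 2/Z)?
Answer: 11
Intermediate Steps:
g(M) = 0
√(g(-3*(-3)) + (-18 + a(5))²) = √(0 + (-18 + (2 + 5))²) = √(0 + (-18 + 7)²) = √(0 + (-11)²) = √(0 + 121) = √121 = 11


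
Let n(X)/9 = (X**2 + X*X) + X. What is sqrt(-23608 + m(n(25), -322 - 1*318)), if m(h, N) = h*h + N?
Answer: sqrt(131651377) ≈ 11474.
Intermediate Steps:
n(X) = 9*X + 18*X**2 (n(X) = 9*((X**2 + X*X) + X) = 9*((X**2 + X**2) + X) = 9*(2*X**2 + X) = 9*(X + 2*X**2) = 9*X + 18*X**2)
m(h, N) = N + h**2 (m(h, N) = h**2 + N = N + h**2)
sqrt(-23608 + m(n(25), -322 - 1*318)) = sqrt(-23608 + ((-322 - 1*318) + (9*25*(1 + 2*25))**2)) = sqrt(-23608 + ((-322 - 318) + (9*25*(1 + 50))**2)) = sqrt(-23608 + (-640 + (9*25*51)**2)) = sqrt(-23608 + (-640 + 11475**2)) = sqrt(-23608 + (-640 + 131675625)) = sqrt(-23608 + 131674985) = sqrt(131651377)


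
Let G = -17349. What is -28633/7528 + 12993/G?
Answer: -198188407/43534424 ≈ -4.5525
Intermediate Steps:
-28633/7528 + 12993/G = -28633/7528 + 12993/(-17349) = -28633*1/7528 + 12993*(-1/17349) = -28633/7528 - 4331/5783 = -198188407/43534424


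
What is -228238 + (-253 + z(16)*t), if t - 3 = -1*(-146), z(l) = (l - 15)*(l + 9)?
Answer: -224766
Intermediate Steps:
z(l) = (-15 + l)*(9 + l)
t = 149 (t = 3 - 1*(-146) = 3 + 146 = 149)
-228238 + (-253 + z(16)*t) = -228238 + (-253 + (-135 + 16² - 6*16)*149) = -228238 + (-253 + (-135 + 256 - 96)*149) = -228238 + (-253 + 25*149) = -228238 + (-253 + 3725) = -228238 + 3472 = -224766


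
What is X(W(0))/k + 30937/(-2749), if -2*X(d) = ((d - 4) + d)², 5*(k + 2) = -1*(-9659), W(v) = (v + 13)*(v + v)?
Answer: -298621073/26525101 ≈ -11.258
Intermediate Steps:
W(v) = 2*v*(13 + v) (W(v) = (13 + v)*(2*v) = 2*v*(13 + v))
k = 9649/5 (k = -2 + (-1*(-9659))/5 = -2 + (⅕)*9659 = -2 + 9659/5 = 9649/5 ≈ 1929.8)
X(d) = -(-4 + 2*d)²/2 (X(d) = -((d - 4) + d)²/2 = -((-4 + d) + d)²/2 = -(-4 + 2*d)²/2)
X(W(0))/k + 30937/(-2749) = (-2*(-2 + 2*0*(13 + 0))²)/(9649/5) + 30937/(-2749) = -2*(-2 + 2*0*13)²*(5/9649) + 30937*(-1/2749) = -2*(-2 + 0)²*(5/9649) - 30937/2749 = -2*(-2)²*(5/9649) - 30937/2749 = -2*4*(5/9649) - 30937/2749 = -8*5/9649 - 30937/2749 = -40/9649 - 30937/2749 = -298621073/26525101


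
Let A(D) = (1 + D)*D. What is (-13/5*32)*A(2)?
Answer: -2496/5 ≈ -499.20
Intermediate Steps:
A(D) = D*(1 + D)
(-13/5*32)*A(2) = (-13/5*32)*(2*(1 + 2)) = (-13*⅕*32)*(2*3) = -13/5*32*6 = -416/5*6 = -2496/5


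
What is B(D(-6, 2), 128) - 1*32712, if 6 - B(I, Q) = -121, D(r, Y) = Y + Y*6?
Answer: -32585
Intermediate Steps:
D(r, Y) = 7*Y (D(r, Y) = Y + 6*Y = 7*Y)
B(I, Q) = 127 (B(I, Q) = 6 - 1*(-121) = 6 + 121 = 127)
B(D(-6, 2), 128) - 1*32712 = 127 - 1*32712 = 127 - 32712 = -32585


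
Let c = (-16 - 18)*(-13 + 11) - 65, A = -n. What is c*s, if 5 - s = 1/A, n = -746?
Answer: 11187/746 ≈ 14.996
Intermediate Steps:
A = 746 (A = -1*(-746) = 746)
c = 3 (c = -34*(-2) - 65 = 68 - 65 = 3)
s = 3729/746 (s = 5 - 1/746 = 3729/746 ≈ 4.9987)
c*s = 3*(3729/746) = 11187/746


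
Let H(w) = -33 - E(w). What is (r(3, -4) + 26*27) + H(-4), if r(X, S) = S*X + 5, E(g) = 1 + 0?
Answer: 661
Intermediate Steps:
E(g) = 1
r(X, S) = 5 + S*X
H(w) = -34 (H(w) = -33 - 1*1 = -33 - 1 = -34)
(r(3, -4) + 26*27) + H(-4) = ((5 - 4*3) + 26*27) - 34 = ((5 - 12) + 702) - 34 = (-7 + 702) - 34 = 695 - 34 = 661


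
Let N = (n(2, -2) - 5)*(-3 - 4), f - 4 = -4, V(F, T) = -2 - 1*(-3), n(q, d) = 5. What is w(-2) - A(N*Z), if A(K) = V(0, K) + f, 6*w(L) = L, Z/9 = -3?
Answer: -4/3 ≈ -1.3333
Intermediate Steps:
Z = -27 (Z = 9*(-3) = -27)
V(F, T) = 1 (V(F, T) = -2 + 3 = 1)
f = 0 (f = 4 - 4 = 0)
N = 0 (N = (5 - 5)*(-3 - 4) = 0*(-7) = 0)
w(L) = L/6
A(K) = 1 (A(K) = 1 + 0 = 1)
w(-2) - A(N*Z) = (⅙)*(-2) - 1*1 = -⅓ - 1 = -4/3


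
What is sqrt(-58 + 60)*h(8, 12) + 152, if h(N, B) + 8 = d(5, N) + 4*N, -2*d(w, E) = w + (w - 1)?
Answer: 152 + 39*sqrt(2)/2 ≈ 179.58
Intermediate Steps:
d(w, E) = 1/2 - w (d(w, E) = -(w + (w - 1))/2 = -(w + (-1 + w))/2 = -(-1 + 2*w)/2 = 1/2 - w)
h(N, B) = -25/2 + 4*N (h(N, B) = -8 + ((1/2 - 1*5) + 4*N) = -8 + ((1/2 - 5) + 4*N) = -8 + (-9/2 + 4*N) = -25/2 + 4*N)
sqrt(-58 + 60)*h(8, 12) + 152 = sqrt(-58 + 60)*(-25/2 + 4*8) + 152 = sqrt(2)*(-25/2 + 32) + 152 = sqrt(2)*(39/2) + 152 = 39*sqrt(2)/2 + 152 = 152 + 39*sqrt(2)/2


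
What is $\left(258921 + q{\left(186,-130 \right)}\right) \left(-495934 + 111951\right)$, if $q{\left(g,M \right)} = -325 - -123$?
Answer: $-99343697777$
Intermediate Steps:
$q{\left(g,M \right)} = -202$ ($q{\left(g,M \right)} = -325 + 123 = -202$)
$\left(258921 + q{\left(186,-130 \right)}\right) \left(-495934 + 111951\right) = \left(258921 - 202\right) \left(-495934 + 111951\right) = 258719 \left(-383983\right) = -99343697777$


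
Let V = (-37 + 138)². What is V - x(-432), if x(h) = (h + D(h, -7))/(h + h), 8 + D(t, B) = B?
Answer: 2937739/288 ≈ 10200.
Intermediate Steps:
D(t, B) = -8 + B
V = 10201 (V = 101² = 10201)
x(h) = (-15 + h)/(2*h) (x(h) = (h + (-8 - 7))/(h + h) = (h - 15)/((2*h)) = (-15 + h)*(1/(2*h)) = (-15 + h)/(2*h))
V - x(-432) = 10201 - (-15 - 432)/(2*(-432)) = 10201 - (-1)*(-447)/(2*432) = 10201 - 1*149/288 = 10201 - 149/288 = 2937739/288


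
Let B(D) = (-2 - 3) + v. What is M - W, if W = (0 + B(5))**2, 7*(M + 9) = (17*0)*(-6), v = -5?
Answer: -109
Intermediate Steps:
B(D) = -10 (B(D) = (-2 - 3) - 5 = -5 - 5 = -10)
M = -9 (M = -9 + ((17*0)*(-6))/7 = -9 + (0*(-6))/7 = -9 + (1/7)*0 = -9 + 0 = -9)
W = 100 (W = (0 - 10)**2 = (-10)**2 = 100)
M - W = -9 - 1*100 = -9 - 100 = -109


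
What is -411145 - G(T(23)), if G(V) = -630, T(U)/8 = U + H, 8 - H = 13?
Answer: -410515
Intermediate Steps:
H = -5 (H = 8 - 1*13 = 8 - 13 = -5)
T(U) = -40 + 8*U (T(U) = 8*(U - 5) = 8*(-5 + U) = -40 + 8*U)
-411145 - G(T(23)) = -411145 - 1*(-630) = -411145 + 630 = -410515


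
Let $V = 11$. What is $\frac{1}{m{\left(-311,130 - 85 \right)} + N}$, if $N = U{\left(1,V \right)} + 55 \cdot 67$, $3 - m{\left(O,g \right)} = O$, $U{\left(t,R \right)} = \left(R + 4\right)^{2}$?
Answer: $\frac{1}{4224} \approx 0.00023674$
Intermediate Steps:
$U{\left(t,R \right)} = \left(4 + R\right)^{2}$
$m{\left(O,g \right)} = 3 - O$
$N = 3910$ ($N = \left(4 + 11\right)^{2} + 55 \cdot 67 = 15^{2} + 3685 = 225 + 3685 = 3910$)
$\frac{1}{m{\left(-311,130 - 85 \right)} + N} = \frac{1}{\left(3 - -311\right) + 3910} = \frac{1}{\left(3 + 311\right) + 3910} = \frac{1}{314 + 3910} = \frac{1}{4224}$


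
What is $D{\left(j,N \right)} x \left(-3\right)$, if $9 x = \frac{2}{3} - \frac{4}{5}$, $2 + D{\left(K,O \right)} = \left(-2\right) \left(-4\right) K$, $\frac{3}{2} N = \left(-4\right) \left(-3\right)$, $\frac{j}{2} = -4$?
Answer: $- \frac{44}{15} \approx -2.9333$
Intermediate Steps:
$j = -8$ ($j = 2 \left(-4\right) = -8$)
$N = 8$ ($N = \frac{2 \left(\left(-4\right) \left(-3\right)\right)}{3} = \frac{2}{3} \cdot 12 = 8$)
$D{\left(K,O \right)} = -2 + 8 K$ ($D{\left(K,O \right)} = -2 + \left(-2\right) \left(-4\right) K = -2 + 8 K$)
$x = - \frac{2}{135}$ ($x = \frac{\frac{2}{3} - \frac{4}{5}}{9} = \frac{1}{9} \left(- \frac{2}{15}\right) = - \frac{2}{135} \approx -0.014815$)
$D{\left(j,N \right)} x \left(-3\right) = \left(-2 + 8 \left(-8\right)\right) \left(- \frac{2}{135}\right) \left(-3\right) = \left(-2 - 64\right) \left(- \frac{2}{135}\right) \left(-3\right) = \left(-66\right) \left(- \frac{2}{135}\right) \left(-3\right) = \frac{44}{45} \left(-3\right) = - \frac{44}{15}$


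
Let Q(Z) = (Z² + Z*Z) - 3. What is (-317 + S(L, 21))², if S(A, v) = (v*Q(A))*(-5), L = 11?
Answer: 645769744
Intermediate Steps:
Q(Z) = -3 + 2*Z² (Q(Z) = (Z² + Z²) - 3 = 2*Z² - 3 = -3 + 2*Z²)
S(A, v) = -5*v*(-3 + 2*A²) (S(A, v) = (v*(-3 + 2*A²))*(-5) = -5*v*(-3 + 2*A²))
(-317 + S(L, 21))² = (-317 + 5*21*(3 - 2*11²))² = (-317 + 5*21*(3 - 2*121))² = (-317 + 5*21*(3 - 242))² = (-317 + 5*21*(-239))² = (-317 - 25095)² = (-25412)² = 645769744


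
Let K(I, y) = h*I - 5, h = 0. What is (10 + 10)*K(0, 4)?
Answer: -100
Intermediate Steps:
K(I, y) = -5 (K(I, y) = 0*I - 5 = 0 - 5 = -5)
(10 + 10)*K(0, 4) = (10 + 10)*(-5) = 20*(-5) = -100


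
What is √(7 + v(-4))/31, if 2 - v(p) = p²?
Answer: I*√7/31 ≈ 0.085347*I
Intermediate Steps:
v(p) = 2 - p²
√(7 + v(-4))/31 = √(7 + (2 - 1*(-4)²))/31 = √(7 + (2 - 1*16))/31 = √(7 + (2 - 16))/31 = √(7 - 14)/31 = √(-7)/31 = (I*√7)/31 = I*√7/31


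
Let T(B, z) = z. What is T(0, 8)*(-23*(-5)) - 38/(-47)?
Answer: 43278/47 ≈ 920.81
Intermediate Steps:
T(0, 8)*(-23*(-5)) - 38/(-47) = 8*(-23*(-5)) - 38/(-47) = 8*115 - 38*(-1/47) = 920 + 38/47 = 43278/47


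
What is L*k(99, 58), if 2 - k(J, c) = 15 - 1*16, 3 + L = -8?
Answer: -33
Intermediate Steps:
L = -11 (L = -3 - 8 = -11)
k(J, c) = 3 (k(J, c) = 2 - (15 - 1*16) = 2 - (15 - 16) = 2 - 1*(-1) = 2 + 1 = 3)
L*k(99, 58) = -11*3 = -33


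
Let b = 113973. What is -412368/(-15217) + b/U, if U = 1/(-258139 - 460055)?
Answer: -1245583346290986/15217 ≈ -8.1855e+10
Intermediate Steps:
U = -1/718194 (U = 1/(-718194) = -1/718194 ≈ -1.3924e-6)
-412368/(-15217) + b/U = -412368/(-15217) + 113973/(-1/718194) = -412368*(-1/15217) + 113973*(-718194) = 412368/15217 - 81854724762 = -1245583346290986/15217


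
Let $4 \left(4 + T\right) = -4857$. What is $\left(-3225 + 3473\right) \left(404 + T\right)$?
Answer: $-201934$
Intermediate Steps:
$T = - \frac{4873}{4}$ ($T = -4 + \frac{1}{4} \left(-4857\right) = -4 - \frac{4857}{4} = - \frac{4873}{4} \approx -1218.3$)
$\left(-3225 + 3473\right) \left(404 + T\right) = \left(-3225 + 3473\right) \left(404 - \frac{4873}{4}\right) = 248 \left(- \frac{3257}{4}\right) = -201934$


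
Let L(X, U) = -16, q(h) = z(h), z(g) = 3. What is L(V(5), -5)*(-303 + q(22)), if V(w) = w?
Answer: 4800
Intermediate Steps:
q(h) = 3
L(V(5), -5)*(-303 + q(22)) = -16*(-303 + 3) = -16*(-300) = 4800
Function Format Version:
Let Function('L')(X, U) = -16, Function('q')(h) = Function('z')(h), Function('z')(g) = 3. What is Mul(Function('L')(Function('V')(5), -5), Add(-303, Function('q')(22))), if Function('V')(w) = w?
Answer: 4800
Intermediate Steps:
Function('q')(h) = 3
Mul(Function('L')(Function('V')(5), -5), Add(-303, Function('q')(22))) = Mul(-16, Add(-303, 3)) = Mul(-16, -300) = 4800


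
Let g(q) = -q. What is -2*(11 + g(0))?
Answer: -22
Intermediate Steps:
-2*(11 + g(0)) = -2*(11 - 1*0) = -2*(11 + 0) = -2*11 = -22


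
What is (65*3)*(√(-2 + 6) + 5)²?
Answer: 9555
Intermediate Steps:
(65*3)*(√(-2 + 6) + 5)² = 195*(√4 + 5)² = 195*(2 + 5)² = 195*7² = 195*49 = 9555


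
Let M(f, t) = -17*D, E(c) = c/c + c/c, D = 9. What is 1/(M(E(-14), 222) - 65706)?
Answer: -1/65859 ≈ -1.5184e-5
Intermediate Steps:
E(c) = 2 (E(c) = 1 + 1 = 2)
M(f, t) = -153 (M(f, t) = -17*9 = -153)
1/(M(E(-14), 222) - 65706) = 1/(-153 - 65706) = 1/(-65859) = -1/65859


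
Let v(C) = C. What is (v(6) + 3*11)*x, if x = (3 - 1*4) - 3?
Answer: -156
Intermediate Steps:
x = -4 (x = (3 - 4) - 3 = -1 - 3 = -4)
(v(6) + 3*11)*x = (6 + 3*11)*(-4) = (6 + 33)*(-4) = 39*(-4) = -156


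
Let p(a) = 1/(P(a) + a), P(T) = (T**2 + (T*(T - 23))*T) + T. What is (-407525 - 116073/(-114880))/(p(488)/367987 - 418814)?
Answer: 23898435771005982561749/24560516028633654226404 ≈ 0.97304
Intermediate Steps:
P(T) = T + T**2 + T**2*(-23 + T) (P(T) = (T**2 + (T*(-23 + T))*T) + T = (T**2 + T**2*(-23 + T)) + T = T + T**2 + T**2*(-23 + T))
p(a) = 1/(a + a*(1 + a**2 - 22*a)) (p(a) = 1/(a*(1 + a**2 - 22*a) + a) = 1/(a + a*(1 + a**2 - 22*a)))
(-407525 - 116073/(-114880))/(p(488)/367987 - 418814) = (-407525 - 116073/(-114880))/((1/(488*(2 + 488**2 - 22*488)))/367987 - 418814) = (-407525 - 116073*(-1/114880))/((1/(488*(2 + 238144 - 10736)))*(1/367987) - 418814) = (-407525 + 116073/114880)/(((1/488)/227410)*(1/367987) - 418814) = -46816355927/(114880*(((1/488)*(1/227410))*(1/367987) - 418814)) = -46816355927/(114880*((1/110976080)*(1/367987) - 418814)) = -46816355927/(114880*(1/40837754750960 - 418814)) = -46816355927/(114880*(-17103423418268561439/40837754750960)) = -46816355927/114880*(-40837754750960/17103423418268561439) = 23898435771005982561749/24560516028633654226404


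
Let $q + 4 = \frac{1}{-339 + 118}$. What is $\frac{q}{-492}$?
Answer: $\frac{295}{36244} \approx 0.0081393$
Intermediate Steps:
$q = - \frac{885}{221}$ ($q = -4 + \frac{1}{-339 + 118} = -4 + \frac{1}{-221} = -4 - \frac{1}{221} = - \frac{885}{221} \approx -4.0045$)
$\frac{q}{-492} = - \frac{885}{221 \left(-492\right)} = \left(- \frac{885}{221}\right) \left(- \frac{1}{492}\right) = \frac{295}{36244}$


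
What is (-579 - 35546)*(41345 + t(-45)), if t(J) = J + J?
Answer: -1490336875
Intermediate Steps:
t(J) = 2*J
(-579 - 35546)*(41345 + t(-45)) = (-579 - 35546)*(41345 + 2*(-45)) = -36125*(41345 - 90) = -36125*41255 = -1490336875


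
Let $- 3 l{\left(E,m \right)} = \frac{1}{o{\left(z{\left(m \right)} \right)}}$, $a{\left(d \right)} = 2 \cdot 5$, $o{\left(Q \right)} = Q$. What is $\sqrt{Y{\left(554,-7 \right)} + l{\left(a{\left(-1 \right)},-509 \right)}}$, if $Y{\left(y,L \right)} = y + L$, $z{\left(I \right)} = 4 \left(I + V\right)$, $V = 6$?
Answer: $\frac{\sqrt{4982254737}}{3018} \approx 23.388$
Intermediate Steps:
$z{\left(I \right)} = 24 + 4 I$ ($z{\left(I \right)} = 4 \left(I + 6\right) = 4 \left(6 + I\right) = 24 + 4 I$)
$a{\left(d \right)} = 10$
$Y{\left(y,L \right)} = L + y$
$l{\left(E,m \right)} = - \frac{1}{3 \left(24 + 4 m\right)}$
$\sqrt{Y{\left(554,-7 \right)} + l{\left(a{\left(-1 \right)},-509 \right)}} = \sqrt{\left(-7 + 554\right) - \frac{1}{72 + 12 \left(-509\right)}} = \sqrt{547 - \frac{1}{72 - 6108}} = \sqrt{547 - \frac{1}{-6036}} = \sqrt{547 - - \frac{1}{6036}} = \sqrt{547 + \frac{1}{6036}} = \sqrt{\frac{3301693}{6036}} = \frac{\sqrt{4982254737}}{3018}$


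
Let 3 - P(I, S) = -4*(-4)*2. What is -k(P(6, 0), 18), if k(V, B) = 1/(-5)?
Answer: ⅕ ≈ 0.20000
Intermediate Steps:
P(I, S) = -29 (P(I, S) = 3 - (-4*(-4))*2 = 3 - 16*2 = 3 - 1*32 = 3 - 32 = -29)
k(V, B) = -⅕
-k(P(6, 0), 18) = -1*(-⅕) = ⅕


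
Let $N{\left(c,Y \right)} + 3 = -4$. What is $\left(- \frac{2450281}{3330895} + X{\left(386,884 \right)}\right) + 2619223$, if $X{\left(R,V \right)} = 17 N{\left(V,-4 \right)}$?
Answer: $\frac{8723957967799}{3330895} \approx 2.6191 \cdot 10^{6}$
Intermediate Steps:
$N{\left(c,Y \right)} = -7$ ($N{\left(c,Y \right)} = -3 - 4 = -7$)
$X{\left(R,V \right)} = -119$ ($X{\left(R,V \right)} = 17 \left(-7\right) = -119$)
$\left(- \frac{2450281}{3330895} + X{\left(386,884 \right)}\right) + 2619223 = \left(- \frac{2450281}{3330895} - 119\right) + 2619223 = - \frac{398826786}{3330895} + 2619223 = \frac{8723957967799}{3330895}$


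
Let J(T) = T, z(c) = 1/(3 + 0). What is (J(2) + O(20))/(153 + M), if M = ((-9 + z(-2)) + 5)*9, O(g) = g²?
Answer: 67/20 ≈ 3.3500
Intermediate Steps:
z(c) = ⅓ (z(c) = 1/3 = ⅓)
M = -33 (M = ((-9 + ⅓) + 5)*9 = (-26/3 + 5)*9 = -11/3*9 = -33)
(J(2) + O(20))/(153 + M) = (2 + 20²)/(153 - 33) = (2 + 400)/120 = 402*(1/120) = 67/20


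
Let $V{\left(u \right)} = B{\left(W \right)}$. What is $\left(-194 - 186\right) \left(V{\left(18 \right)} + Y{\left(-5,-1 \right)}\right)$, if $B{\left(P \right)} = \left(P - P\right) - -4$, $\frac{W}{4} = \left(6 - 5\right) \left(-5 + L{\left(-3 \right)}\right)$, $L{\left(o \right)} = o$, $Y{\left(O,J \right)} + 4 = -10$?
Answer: $3800$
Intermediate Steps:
$Y{\left(O,J \right)} = -14$ ($Y{\left(O,J \right)} = -4 - 10 = -14$)
$W = -32$ ($W = 4 \left(6 - 5\right) \left(-5 - 3\right) = 4 \cdot 1 \left(-8\right) = 4 \left(-8\right) = -32$)
$B{\left(P \right)} = 4$ ($B{\left(P \right)} = 0 + 4 = 4$)
$V{\left(u \right)} = 4$
$\left(-194 - 186\right) \left(V{\left(18 \right)} + Y{\left(-5,-1 \right)}\right) = \left(-194 - 186\right) \left(4 - 14\right) = \left(-194 - 186\right) \left(-10\right) = \left(-380\right) \left(-10\right) = 3800$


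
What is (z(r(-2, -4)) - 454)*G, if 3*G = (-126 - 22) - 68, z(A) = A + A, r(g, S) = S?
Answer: 33264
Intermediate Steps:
z(A) = 2*A
G = -72 (G = ((-126 - 22) - 68)/3 = (-148 - 68)/3 = (⅓)*(-216) = -72)
(z(r(-2, -4)) - 454)*G = (2*(-4) - 454)*(-72) = (-8 - 454)*(-72) = -462*(-72) = 33264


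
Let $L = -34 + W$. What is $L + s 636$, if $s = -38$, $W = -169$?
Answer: $-24371$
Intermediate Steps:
$L = -203$ ($L = -34 - 169 = -203$)
$L + s 636 = -203 - 24168 = -24371$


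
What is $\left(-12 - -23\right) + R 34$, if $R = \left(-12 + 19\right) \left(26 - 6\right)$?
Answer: $4771$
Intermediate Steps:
$R = 140$ ($R = 7 \cdot 20 = 140$)
$\left(-12 - -23\right) + R 34 = \left(-12 - -23\right) + 140 \cdot 34 = \left(-12 + 23\right) + 4760 = 11 + 4760 = 4771$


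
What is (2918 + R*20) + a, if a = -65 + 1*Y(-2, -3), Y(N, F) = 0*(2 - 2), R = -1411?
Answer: -25367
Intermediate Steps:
Y(N, F) = 0 (Y(N, F) = 0*0 = 0)
a = -65 (a = -65 + 1*0 = -65 + 0 = -65)
(2918 + R*20) + a = (2918 - 1411*20) - 65 = (2918 - 28220) - 65 = -25302 - 65 = -25367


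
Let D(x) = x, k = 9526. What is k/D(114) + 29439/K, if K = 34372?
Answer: 165391859/1959204 ≈ 84.418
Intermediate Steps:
k/D(114) + 29439/K = 9526/114 + 29439/34372 = 9526*(1/114) + 29439*(1/34372) = 4763/57 + 29439/34372 = 165391859/1959204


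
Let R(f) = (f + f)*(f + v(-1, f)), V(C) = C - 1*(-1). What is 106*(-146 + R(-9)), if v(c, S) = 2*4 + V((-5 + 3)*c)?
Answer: -19292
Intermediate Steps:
V(C) = 1 + C (V(C) = C + 1 = 1 + C)
v(c, S) = 9 - 2*c (v(c, S) = 2*4 + (1 + (-5 + 3)*c) = 8 + (1 - 2*c) = 9 - 2*c)
R(f) = 2*f*(11 + f) (R(f) = (f + f)*(f + (9 - 2*(-1))) = (2*f)*(f + (9 + 2)) = (2*f)*(f + 11) = (2*f)*(11 + f) = 2*f*(11 + f))
106*(-146 + R(-9)) = 106*(-146 + 2*(-9)*(11 - 9)) = 106*(-146 + 2*(-9)*2) = 106*(-146 - 36) = 106*(-182) = -19292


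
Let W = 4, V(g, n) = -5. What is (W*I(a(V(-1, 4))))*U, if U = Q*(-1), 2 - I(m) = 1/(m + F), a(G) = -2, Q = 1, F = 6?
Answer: -7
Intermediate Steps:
I(m) = 2 - 1/(6 + m) (I(m) = 2 - 1/(m + 6) = 2 - 1/(6 + m))
U = -1 (U = 1*(-1) = -1)
(W*I(a(V(-1, 4))))*U = (4*((11 + 2*(-2))/(6 - 2)))*(-1) = (4*((11 - 4)/4))*(-1) = (4*((¼)*7))*(-1) = (4*(7/4))*(-1) = 7*(-1) = -7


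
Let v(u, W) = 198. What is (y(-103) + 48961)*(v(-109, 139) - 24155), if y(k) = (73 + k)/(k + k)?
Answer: -120815103086/103 ≈ -1.1730e+9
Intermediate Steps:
y(k) = (73 + k)/(2*k) (y(k) = (73 + k)/((2*k)) = (73 + k)*(1/(2*k)) = (73 + k)/(2*k))
(y(-103) + 48961)*(v(-109, 139) - 24155) = ((½)*(73 - 103)/(-103) + 48961)*(198 - 24155) = ((½)*(-1/103)*(-30) + 48961)*(-23957) = (15/103 + 48961)*(-23957) = (5042998/103)*(-23957) = -120815103086/103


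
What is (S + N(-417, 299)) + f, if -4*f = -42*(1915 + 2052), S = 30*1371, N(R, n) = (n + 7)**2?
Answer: 352839/2 ≈ 1.7642e+5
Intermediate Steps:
N(R, n) = (7 + n)**2
S = 41130
f = 83307/2 (f = -(-21)*(1915 + 2052)/2 = -(-21)*3967/2 = -1/4*(-166614) = 83307/2 ≈ 41654.)
(S + N(-417, 299)) + f = (41130 + (7 + 299)**2) + 83307/2 = (41130 + 306**2) + 83307/2 = (41130 + 93636) + 83307/2 = 134766 + 83307/2 = 352839/2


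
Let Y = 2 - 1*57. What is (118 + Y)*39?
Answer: 2457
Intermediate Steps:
Y = -55 (Y = 2 - 57 = -55)
(118 + Y)*39 = (118 - 55)*39 = 63*39 = 2457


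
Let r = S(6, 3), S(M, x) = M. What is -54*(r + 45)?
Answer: -2754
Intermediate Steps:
r = 6
-54*(r + 45) = -54*(6 + 45) = -54*51 = -2754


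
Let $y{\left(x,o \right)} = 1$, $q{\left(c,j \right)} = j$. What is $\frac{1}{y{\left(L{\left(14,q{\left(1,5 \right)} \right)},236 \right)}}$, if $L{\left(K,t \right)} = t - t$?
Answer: $1$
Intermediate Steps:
$L{\left(K,t \right)} = 0$
$\frac{1}{y{\left(L{\left(14,q{\left(1,5 \right)} \right)},236 \right)}} = 1^{-1} = 1$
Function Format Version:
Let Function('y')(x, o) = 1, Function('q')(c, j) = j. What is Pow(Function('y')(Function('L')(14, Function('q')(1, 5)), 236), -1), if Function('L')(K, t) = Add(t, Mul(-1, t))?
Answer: 1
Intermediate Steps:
Function('L')(K, t) = 0
Pow(Function('y')(Function('L')(14, Function('q')(1, 5)), 236), -1) = Pow(1, -1) = 1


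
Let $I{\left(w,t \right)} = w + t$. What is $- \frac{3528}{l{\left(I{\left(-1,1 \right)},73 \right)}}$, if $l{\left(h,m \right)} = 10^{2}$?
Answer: $- \frac{882}{25} \approx -35.28$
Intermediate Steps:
$I{\left(w,t \right)} = t + w$
$l{\left(h,m \right)} = 100$
$- \frac{3528}{l{\left(I{\left(-1,1 \right)},73 \right)}} = - \frac{3528}{100} = \left(-3528\right) \frac{1}{100} = - \frac{882}{25}$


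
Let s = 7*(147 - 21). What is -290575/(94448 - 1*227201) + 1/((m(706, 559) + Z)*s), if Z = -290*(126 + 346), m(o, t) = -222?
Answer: 11712493568849/5351006330964 ≈ 2.1888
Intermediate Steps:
s = 882 (s = 7*126 = 882)
Z = -136880 (Z = -290*472 = -136880)
-290575/(94448 - 1*227201) + 1/((m(706, 559) + Z)*s) = -290575/(94448 - 1*227201) + 1/(-222 - 136880*882) = -290575/(94448 - 227201) + (1/882)/(-137102) = -290575/(-132753) - 1/137102*1/882 = -290575*(-1/132753) - 1/120923964 = 290575/132753 - 1/120923964 = 11712493568849/5351006330964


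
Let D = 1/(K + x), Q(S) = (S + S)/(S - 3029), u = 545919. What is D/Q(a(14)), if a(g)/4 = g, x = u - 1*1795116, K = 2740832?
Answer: -2973/167063120 ≈ -1.7796e-5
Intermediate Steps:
x = -1249197 (x = 545919 - 1*1795116 = 545919 - 1795116 = -1249197)
a(g) = 4*g
Q(S) = 2*S/(-3029 + S) (Q(S) = (2*S)/(-3029 + S) = 2*S/(-3029 + S))
D = 1/1491635 (D = 1/(2740832 - 1249197) = 1/1491635 ≈ 6.7040e-7)
D/Q(a(14)) = 1/(1491635*((2*(4*14)/(-3029 + 4*14)))) = 1/(1491635*((2*56/(-3029 + 56)))) = 1/(1491635*((2*56/(-2973)))) = 1/(1491635*((2*56*(-1/2973)))) = 1/(1491635*(-112/2973)) = (1/1491635)*(-2973/112) = -2973/167063120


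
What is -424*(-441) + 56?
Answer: 187040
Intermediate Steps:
-424*(-441) + 56 = 186984 + 56 = 187040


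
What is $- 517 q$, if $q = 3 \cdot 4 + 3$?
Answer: $-7755$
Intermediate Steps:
$q = 15$ ($q = 12 + 3 = 15$)
$- 517 q = \left(-517\right) 15 = -7755$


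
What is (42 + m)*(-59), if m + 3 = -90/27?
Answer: -6313/3 ≈ -2104.3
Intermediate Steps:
m = -19/3 (m = -3 - 90/27 = -3 - 90*1/27 = -3 - 10/3 = -19/3 ≈ -6.3333)
(42 + m)*(-59) = (42 - 19/3)*(-59) = (107/3)*(-59) = -6313/3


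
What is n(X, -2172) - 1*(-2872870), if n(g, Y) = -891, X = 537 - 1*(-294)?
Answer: 2871979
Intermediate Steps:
X = 831 (X = 537 + 294 = 831)
n(X, -2172) - 1*(-2872870) = -891 - 1*(-2872870) = -891 + 2872870 = 2871979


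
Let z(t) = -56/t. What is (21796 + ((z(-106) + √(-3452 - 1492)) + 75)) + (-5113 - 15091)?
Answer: 88379/53 + 4*I*√309 ≈ 1667.5 + 70.314*I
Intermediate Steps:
(21796 + ((z(-106) + √(-3452 - 1492)) + 75)) + (-5113 - 15091) = (21796 + ((-56/(-106) + √(-3452 - 1492)) + 75)) + (-5113 - 15091) = (21796 + ((-56*(-1/106) + √(-4944)) + 75)) - 20204 = (21796 + ((28/53 + 4*I*√309) + 75)) - 20204 = (21796 + (4003/53 + 4*I*√309)) - 20204 = (1159191/53 + 4*I*√309) - 20204 = 88379/53 + 4*I*√309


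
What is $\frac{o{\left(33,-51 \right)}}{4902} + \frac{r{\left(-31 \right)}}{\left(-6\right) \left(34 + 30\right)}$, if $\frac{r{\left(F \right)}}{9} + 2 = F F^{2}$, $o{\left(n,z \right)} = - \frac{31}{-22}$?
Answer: $\frac{2409748211}{3451008} \approx 698.27$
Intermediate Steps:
$o{\left(n,z \right)} = \frac{31}{22}$ ($o{\left(n,z \right)} = \left(-31\right) \left(- \frac{1}{22}\right) = \frac{31}{22}$)
$r{\left(F \right)} = -18 + 9 F^{3}$ ($r{\left(F \right)} = -18 + 9 F F^{2} = -18 + 9 F^{3}$)
$\frac{o{\left(33,-51 \right)}}{4902} + \frac{r{\left(-31 \right)}}{\left(-6\right) \left(34 + 30\right)} = \frac{31}{22 \cdot 4902} + \frac{-18 + 9 \left(-31\right)^{3}}{\left(-6\right) \left(34 + 30\right)} = \frac{31}{22} \cdot \frac{1}{4902} + \frac{-18 + 9 \left(-29791\right)}{\left(-6\right) 64} = \frac{31}{107844} + \frac{-18 - 268119}{-384} = \frac{31}{107844} - - \frac{89379}{128} = \frac{31}{107844} + \frac{89379}{128} = \frac{2409748211}{3451008}$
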